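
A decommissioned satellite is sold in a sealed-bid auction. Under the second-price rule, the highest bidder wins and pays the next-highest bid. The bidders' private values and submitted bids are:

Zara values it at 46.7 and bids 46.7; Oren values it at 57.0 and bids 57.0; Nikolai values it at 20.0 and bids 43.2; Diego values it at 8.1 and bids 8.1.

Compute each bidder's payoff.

Bids in descending order: Oren 57.0 > Zara 46.7 > Nikolai 43.2 > Diego 8.1.
Oren has the top bid and wins; the price is the second-highest bid, 46.7.
Oren's payoff = 57.0 − 46.7 = 10.3. All other bidders lose, so their payoff is 0.

Zara 0.0, Oren 10.3, Nikolai 0.0, Diego 0.0.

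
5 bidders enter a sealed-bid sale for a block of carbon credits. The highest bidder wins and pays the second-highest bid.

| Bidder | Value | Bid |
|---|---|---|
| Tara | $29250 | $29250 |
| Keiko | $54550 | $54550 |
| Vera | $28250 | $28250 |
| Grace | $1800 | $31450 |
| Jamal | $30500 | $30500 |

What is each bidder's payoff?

Ordered from highest: Keiko $54550; Grace $31450; Jamal $30500; Tara $29250; Vera $28250.
Keiko has the top bid and wins; the price is the second-highest bid, $31450.
Keiko's payoff = $54550 − $31450 = $23100. All other bidders lose, so their payoff is 0.

Payoffs: Tara $0, Keiko $23100, Vera $0, Grace $0, Jamal $0.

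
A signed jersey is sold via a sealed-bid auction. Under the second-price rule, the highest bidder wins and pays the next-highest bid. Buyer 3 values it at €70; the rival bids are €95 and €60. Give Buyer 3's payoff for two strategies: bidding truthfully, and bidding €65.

The highest competing bid is €95.
Bidding truthfully at €70: the top bid is €95 (a rival), so Buyer 3 loses. Payoff = €0.
Bidding €65: the top bid is €95 (a rival), so Buyer 3 loses. Payoff = €0.
The bid only affects whether you win, not the price — here both bids land on the same side of the top rival bid, so the deviation is payoff-neutral.

(a) €0  (b) €0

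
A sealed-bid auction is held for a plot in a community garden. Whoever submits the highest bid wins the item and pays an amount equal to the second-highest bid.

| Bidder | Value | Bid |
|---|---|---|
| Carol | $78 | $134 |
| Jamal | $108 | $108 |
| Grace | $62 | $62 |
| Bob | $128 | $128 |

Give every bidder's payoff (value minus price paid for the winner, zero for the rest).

Bids in descending order: Carol $134 > Bob $128 > Jamal $108 > Grace $62.
Carol has the top bid and wins; the price is the second-highest bid, $128.
Carol's payoff = $78 − $128 = -$50. All other bidders lose, so their payoff is 0.

Carol -$50, Jamal $0, Grace $0, Bob $0.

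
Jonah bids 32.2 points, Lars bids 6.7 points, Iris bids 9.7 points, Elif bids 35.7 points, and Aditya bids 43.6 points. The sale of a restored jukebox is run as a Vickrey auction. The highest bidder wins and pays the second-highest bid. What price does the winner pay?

Ranking the bids: Aditya 43.6 points > Elif 35.7 points > Jonah 32.2 points > Iris 9.7 points > Lars 6.7 points.
Aditya has the highest bid, so Aditya wins.
The second-highest bid is 35.7 points, so that is what Aditya pays.

The winner pays 35.7 points.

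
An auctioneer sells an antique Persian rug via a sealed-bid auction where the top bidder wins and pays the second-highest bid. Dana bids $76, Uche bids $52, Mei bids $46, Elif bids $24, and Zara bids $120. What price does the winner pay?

$76

Ordered from highest: Zara $120; Dana $76; Uche $52; Mei $46; Elif $24.
Zara is the highest bidder, so Zara wins.
Under the second-price rule, the price is the second-highest bid: $76.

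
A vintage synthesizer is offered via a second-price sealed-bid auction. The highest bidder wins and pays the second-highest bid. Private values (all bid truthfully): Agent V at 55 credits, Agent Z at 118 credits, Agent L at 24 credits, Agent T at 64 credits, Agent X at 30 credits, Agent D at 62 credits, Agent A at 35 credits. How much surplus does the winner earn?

54 credits

Bids in descending order: Agent Z 118 credits; Agent T 64 credits; Agent D 62 credits; Agent V 55 credits; Agent A 35 credits; Agent X 30 credits; Agent L 24 credits.
Agent Z wins with the top bid and pays the second-highest, 64 credits.
Surplus = 118 credits − 64 credits = 54 credits.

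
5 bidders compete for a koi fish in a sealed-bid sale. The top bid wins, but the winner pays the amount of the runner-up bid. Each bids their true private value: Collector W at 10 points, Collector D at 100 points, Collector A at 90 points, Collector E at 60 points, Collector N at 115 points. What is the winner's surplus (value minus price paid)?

15 points

Ranking the bids: Collector N 115 points, then Collector D 100 points, then Collector A 90 points, then Collector E 60 points, then Collector W 10 points.
Collector N wins with the top bid and pays the second-highest, 100 points.
Surplus = 115 points − 100 points = 15 points.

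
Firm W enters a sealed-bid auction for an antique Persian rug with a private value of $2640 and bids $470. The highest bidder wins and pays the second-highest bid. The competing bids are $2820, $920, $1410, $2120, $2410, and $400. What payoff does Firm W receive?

Payoff = $0.

Highest competing bid: $2820.
Firm W's bid $470 is not the highest, so Firm W loses, pays nothing, and earns zero payoff.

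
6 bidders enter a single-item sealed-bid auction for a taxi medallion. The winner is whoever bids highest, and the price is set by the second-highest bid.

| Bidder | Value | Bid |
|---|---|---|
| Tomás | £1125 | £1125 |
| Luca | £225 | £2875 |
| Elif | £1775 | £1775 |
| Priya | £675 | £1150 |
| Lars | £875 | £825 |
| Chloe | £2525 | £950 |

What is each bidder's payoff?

Bids in descending order: Luca £2875, then Elif £1775, then Priya £1150, then Tomás £1125, then Chloe £950, then Lars £825.
Luca has the top bid and wins; the price is the second-highest bid, £1775.
Luca's payoff = £225 − £1775 = -£1550. All other bidders lose, so their payoff is 0.

Payoffs: Tomás £0, Luca -£1550, Elif £0, Priya £0, Lars £0, Chloe £0.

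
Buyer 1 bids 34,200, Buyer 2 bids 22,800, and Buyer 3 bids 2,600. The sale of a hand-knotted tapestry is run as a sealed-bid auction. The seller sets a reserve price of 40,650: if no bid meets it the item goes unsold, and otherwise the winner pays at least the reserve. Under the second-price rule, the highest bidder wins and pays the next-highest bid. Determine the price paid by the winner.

Bids in descending order: Buyer 1 34,200; Buyer 2 22,800; Buyer 3 2,600.
The top bid 34,200 is below the reserve 40,650, so the item goes unsold and nothing is paid.

unsold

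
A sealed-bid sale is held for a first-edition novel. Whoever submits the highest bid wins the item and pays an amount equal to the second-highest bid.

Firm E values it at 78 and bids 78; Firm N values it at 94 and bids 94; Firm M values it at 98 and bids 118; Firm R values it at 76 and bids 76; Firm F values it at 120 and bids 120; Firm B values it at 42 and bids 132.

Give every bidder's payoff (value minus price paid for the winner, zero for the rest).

Payoffs: Firm E 0, Firm N 0, Firm M 0, Firm R 0, Firm F 0, Firm B -78.

Ranking the bids: Firm B 132 > Firm F 120 > Firm M 118 > Firm N 94 > Firm E 78 > Firm R 76.
Firm B has the top bid and wins; the price is the second-highest bid, 120.
Firm B's payoff = 42 − 120 = -78. All other bidders lose, so their payoff is 0.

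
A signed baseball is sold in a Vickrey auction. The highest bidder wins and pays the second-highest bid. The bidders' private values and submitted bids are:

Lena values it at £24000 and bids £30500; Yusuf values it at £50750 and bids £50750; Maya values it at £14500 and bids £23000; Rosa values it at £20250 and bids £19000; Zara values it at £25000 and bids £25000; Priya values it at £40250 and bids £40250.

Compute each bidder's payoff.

Payoffs: Lena £0, Yusuf £10500, Maya £0, Rosa £0, Zara £0, Priya £0.

Ordered from highest: Yusuf £50750; Priya £40250; Lena £30500; Zara £25000; Maya £23000; Rosa £19000.
Yusuf has the top bid and wins; the price is the second-highest bid, £40250.
Yusuf's payoff = £50750 − £40250 = £10500. All other bidders lose, so their payoff is 0.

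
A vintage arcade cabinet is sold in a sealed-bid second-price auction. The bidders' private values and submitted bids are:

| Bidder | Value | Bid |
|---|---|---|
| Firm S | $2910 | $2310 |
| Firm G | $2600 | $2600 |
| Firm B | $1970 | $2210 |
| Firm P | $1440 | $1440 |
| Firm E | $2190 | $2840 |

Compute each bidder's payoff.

Firm S $0, Firm G $0, Firm B $0, Firm P $0, Firm E -$410.

Ranking the bids: Firm E $2840, then Firm G $2600, then Firm S $2310, then Firm B $2210, then Firm P $1440.
Firm E has the top bid and wins; the price is the second-highest bid, $2600.
Firm E's payoff = $2190 − $2600 = -$410. All other bidders lose, so their payoff is 0.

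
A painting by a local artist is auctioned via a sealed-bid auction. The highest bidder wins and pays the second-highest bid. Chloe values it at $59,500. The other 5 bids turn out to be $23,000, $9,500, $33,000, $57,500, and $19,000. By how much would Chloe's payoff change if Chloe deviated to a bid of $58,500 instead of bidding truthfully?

The highest competing bid is $57,500.
Bidding truthfully at $59,500: Chloe has the top bid, wins, and pays the second-highest bid $57,500. Payoff = $59,500 − $57,500 = $2,000.
Bidding $58,500: Chloe has the top bid, wins, and pays the second-highest bid $57,500. Payoff = $59,500 − $57,500 = $2,000.
Change = $2,000 − $2,000 = $0.

$0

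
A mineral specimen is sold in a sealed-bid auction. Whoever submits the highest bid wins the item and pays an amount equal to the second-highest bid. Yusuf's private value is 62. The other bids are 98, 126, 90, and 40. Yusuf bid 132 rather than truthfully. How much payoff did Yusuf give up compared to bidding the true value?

The highest competing bid is 126.
Bidding truthfully at 62: the top bid is 126 (a rival), so Yusuf loses. Payoff = 0.
Bidding 132: Yusuf has the top bid, wins, and pays the second-highest bid 126. Payoff = 62 − 126 = -64.
Regret = truthful payoff − actual payoff = 0 − -64 = 64.

Regret: 64.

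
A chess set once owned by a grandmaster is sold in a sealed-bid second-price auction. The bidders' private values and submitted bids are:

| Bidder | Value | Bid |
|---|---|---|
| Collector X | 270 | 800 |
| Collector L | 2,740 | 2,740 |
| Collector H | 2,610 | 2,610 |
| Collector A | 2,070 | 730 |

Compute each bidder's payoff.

Bids in descending order: Collector L 2,740, then Collector H 2,610, then Collector X 800, then Collector A 730.
Collector L has the top bid and wins; the price is the second-highest bid, 2,610.
Collector L's payoff = 2,740 − 2,610 = 130. All other bidders lose, so their payoff is 0.

Payoffs: Collector X 0, Collector L 130, Collector H 0, Collector A 0.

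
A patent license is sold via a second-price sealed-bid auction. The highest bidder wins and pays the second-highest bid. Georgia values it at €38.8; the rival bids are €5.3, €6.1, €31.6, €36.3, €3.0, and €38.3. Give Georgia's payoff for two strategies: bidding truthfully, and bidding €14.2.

(a) €0.5  (b) €0.0

The highest competing bid is €38.3.
Bidding truthfully at €38.8: Georgia has the top bid, wins, and pays the second-highest bid €38.3. Payoff = €38.8 − €38.3 = €0.5.
Bidding €14.2: the top bid is €38.3 (a rival), so Georgia loses. Payoff = €0.0.
Deviating from a truthful bid can only lose payoff in a second-price auction — never gain.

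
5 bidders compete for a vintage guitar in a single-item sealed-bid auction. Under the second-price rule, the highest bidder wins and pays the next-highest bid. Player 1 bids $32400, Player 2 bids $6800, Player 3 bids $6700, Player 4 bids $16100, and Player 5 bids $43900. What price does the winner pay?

Bids in descending order: Player 5 $43900 > Player 1 $32400 > Player 4 $16100 > Player 2 $6800 > Player 3 $6700.
Player 5 has the highest bid, so Player 5 wins.
The second-highest bid is $32400, so that is what Player 5 pays.

Price paid: $32400.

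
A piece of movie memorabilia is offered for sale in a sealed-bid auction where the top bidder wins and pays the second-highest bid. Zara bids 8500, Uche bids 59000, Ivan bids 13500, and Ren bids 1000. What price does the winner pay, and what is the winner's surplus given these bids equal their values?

The winner pays 13500 for a surplus of 45500.

Sorted high to low: Uche 59000 > Ivan 13500 > Zara 8500 > Ren 1000.
Uche is the highest bidder, so Uche wins.
Under the second-price rule, the price is the second-highest bid: 13500.
Surplus = 59000 − 13500 = 45500.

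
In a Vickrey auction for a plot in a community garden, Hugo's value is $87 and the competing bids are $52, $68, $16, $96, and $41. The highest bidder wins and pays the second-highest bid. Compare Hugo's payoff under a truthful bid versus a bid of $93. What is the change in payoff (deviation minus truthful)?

Payoff change: $0.

The highest competing bid is $96.
Bidding truthfully at $87: the top bid is $96 (a rival), so Hugo loses. Payoff = $0.
Bidding $93: the top bid is $96 (a rival), so Hugo loses. Payoff = $0.
Change = $0 − $0 = $0.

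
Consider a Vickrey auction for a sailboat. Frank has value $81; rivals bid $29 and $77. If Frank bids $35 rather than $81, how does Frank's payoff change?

The highest competing bid is $77.
Bidding truthfully at $81: Frank has the top bid, wins, and pays the second-highest bid $77. Payoff = $81 − $77 = $4.
Bidding $35: the top bid is $77 (a rival), so Frank loses. Payoff = $0.
Change = $0 − $4 = -$4.

-$4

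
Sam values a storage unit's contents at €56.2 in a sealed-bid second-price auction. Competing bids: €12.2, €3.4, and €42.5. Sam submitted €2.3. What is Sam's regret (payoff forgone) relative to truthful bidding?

The highest competing bid is €42.5.
Bidding truthfully at €56.2: Sam has the top bid, wins, and pays the second-highest bid €42.5. Payoff = €56.2 − €42.5 = €13.7.
Bidding €2.3: the top bid is €42.5 (a rival), so Sam loses. Payoff = €0.0.
Regret = truthful payoff − actual payoff = €13.7 − €0.0 = €13.7.

€13.7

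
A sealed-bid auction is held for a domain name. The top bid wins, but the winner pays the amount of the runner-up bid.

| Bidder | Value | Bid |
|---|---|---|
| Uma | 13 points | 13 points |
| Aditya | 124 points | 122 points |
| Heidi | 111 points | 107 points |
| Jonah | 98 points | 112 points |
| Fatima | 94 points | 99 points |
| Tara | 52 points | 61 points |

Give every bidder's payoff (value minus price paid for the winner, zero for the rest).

Payoffs: Uma 0 points, Aditya 12 points, Heidi 0 points, Jonah 0 points, Fatima 0 points, Tara 0 points.

Ordered from highest: Aditya 122 points; Jonah 112 points; Heidi 107 points; Fatima 99 points; Tara 61 points; Uma 13 points.
Aditya has the top bid and wins; the price is the second-highest bid, 112 points.
Aditya's payoff = 124 points − 112 points = 12 points. All other bidders lose, so their payoff is 0.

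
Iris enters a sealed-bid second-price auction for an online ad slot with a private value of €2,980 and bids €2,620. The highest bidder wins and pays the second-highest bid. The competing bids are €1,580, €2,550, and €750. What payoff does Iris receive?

Highest competing bid: €2,550.
Iris's bid €2,620 is the highest overall, so Iris wins and pays the second-highest bid, €2,550.
Payoff = value − price = €2,980 − €2,550 = €430.

Payoff = €430.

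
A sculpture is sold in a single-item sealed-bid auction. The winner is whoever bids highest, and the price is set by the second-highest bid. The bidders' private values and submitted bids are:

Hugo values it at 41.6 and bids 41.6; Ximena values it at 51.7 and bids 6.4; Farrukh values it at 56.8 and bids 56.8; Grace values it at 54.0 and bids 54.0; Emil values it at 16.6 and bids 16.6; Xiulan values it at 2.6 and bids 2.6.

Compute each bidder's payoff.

Hugo 0.0, Ximena 0.0, Farrukh 2.8, Grace 0.0, Emil 0.0, Xiulan 0.0.

Sorted high to low: Farrukh 56.8; Grace 54.0; Hugo 41.6; Emil 16.6; Ximena 6.4; Xiulan 2.6.
Farrukh has the top bid and wins; the price is the second-highest bid, 54.0.
Farrukh's payoff = 56.8 − 54.0 = 2.8. All other bidders lose, so their payoff is 0.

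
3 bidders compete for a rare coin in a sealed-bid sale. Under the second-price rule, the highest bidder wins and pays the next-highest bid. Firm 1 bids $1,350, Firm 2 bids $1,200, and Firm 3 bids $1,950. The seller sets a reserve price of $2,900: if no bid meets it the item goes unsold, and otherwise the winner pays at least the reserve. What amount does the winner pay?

unsold

Bids in descending order: Firm 3 $1,950; Firm 1 $1,350; Firm 2 $1,200.
The top bid $1,950 is below the reserve $2,900, so the item goes unsold and nothing is paid.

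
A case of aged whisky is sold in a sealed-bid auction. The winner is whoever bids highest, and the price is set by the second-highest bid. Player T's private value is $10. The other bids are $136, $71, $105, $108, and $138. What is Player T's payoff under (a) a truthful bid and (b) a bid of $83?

The highest competing bid is $138.
Bidding truthfully at $10: the top bid is $138 (a rival), so Player T loses. Payoff = $0.
Bidding $83: the top bid is $138 (a rival), so Player T loses. Payoff = $0.

Truthful: $0; alternative: $0.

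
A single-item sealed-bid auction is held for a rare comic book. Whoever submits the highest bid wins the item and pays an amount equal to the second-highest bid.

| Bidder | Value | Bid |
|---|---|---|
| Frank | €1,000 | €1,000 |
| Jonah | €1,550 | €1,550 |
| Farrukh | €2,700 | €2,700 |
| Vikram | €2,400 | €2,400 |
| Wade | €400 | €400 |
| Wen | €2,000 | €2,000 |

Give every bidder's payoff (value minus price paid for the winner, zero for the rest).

Ordered from highest: Farrukh €2,700; Vikram €2,400; Wen €2,000; Jonah €1,550; Frank €1,000; Wade €400.
Farrukh has the top bid and wins; the price is the second-highest bid, €2,400.
Farrukh's payoff = €2,700 − €2,400 = €300. All other bidders lose, so their payoff is 0.

Frank €0, Jonah €0, Farrukh €300, Vikram €0, Wade €0, Wen €0.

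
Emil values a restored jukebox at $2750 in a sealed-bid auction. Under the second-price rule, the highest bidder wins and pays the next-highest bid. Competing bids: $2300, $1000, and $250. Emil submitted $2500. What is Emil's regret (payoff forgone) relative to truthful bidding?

The highest competing bid is $2300.
Bidding truthfully at $2750: Emil has the top bid, wins, and pays the second-highest bid $2300. Payoff = $2750 − $2300 = $450.
Bidding $2500: Emil has the top bid, wins, and pays the second-highest bid $2300. Payoff = $2750 − $2300 = $450.
Regret = truthful payoff − actual payoff = $450 − $450 = $0.
The bid only affects whether you win, not the price — here both bids land on the same side of the top rival bid, so the deviation is payoff-neutral.

Regret: $0.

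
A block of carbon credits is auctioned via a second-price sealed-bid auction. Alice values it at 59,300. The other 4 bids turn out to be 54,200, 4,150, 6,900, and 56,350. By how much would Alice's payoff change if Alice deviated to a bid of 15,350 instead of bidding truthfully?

The highest competing bid is 56,350.
Bidding truthfully at 59,300: Alice has the top bid, wins, and pays the second-highest bid 56,350. Payoff = 59,300 − 56,350 = 2,950.
Bidding 15,350: the top bid is 56,350 (a rival), so Alice loses. Payoff = 0.
Change = 0 − 2,950 = -2,950.

-2,950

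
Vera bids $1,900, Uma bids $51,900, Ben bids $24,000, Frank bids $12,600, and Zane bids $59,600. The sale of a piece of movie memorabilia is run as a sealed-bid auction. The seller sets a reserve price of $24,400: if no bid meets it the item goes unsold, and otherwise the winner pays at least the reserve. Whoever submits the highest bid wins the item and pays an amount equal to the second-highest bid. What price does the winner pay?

The winner pays $51,900.

Ranking the bids: Zane $59,600, then Uma $51,900, then Ben $24,000, then Frank $12,600, then Vera $1,900.
Zane has the highest bid, so Zane wins.
The second-highest bid is $51,900, which exceeds the reserve, so that sets the price.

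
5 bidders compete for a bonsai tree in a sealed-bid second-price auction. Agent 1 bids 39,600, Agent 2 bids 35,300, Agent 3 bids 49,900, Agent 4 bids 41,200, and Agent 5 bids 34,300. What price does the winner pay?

Ordered from highest: Agent 3 49,900, then Agent 4 41,200, then Agent 1 39,600, then Agent 2 35,300, then Agent 5 34,300.
Agent 3 has the highest bid, so Agent 3 wins.
The second-highest bid is 41,200, so that is what Agent 3 pays.

The winner pays 41,200.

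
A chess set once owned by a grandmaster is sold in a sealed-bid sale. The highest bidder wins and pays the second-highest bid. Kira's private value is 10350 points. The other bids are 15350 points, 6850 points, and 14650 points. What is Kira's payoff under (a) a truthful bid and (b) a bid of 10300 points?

The highest competing bid is 15350 points.
Bidding truthfully at 10350 points: the top bid is 15350 points (a rival), so Kira loses. Payoff = 0 points.
Bidding 10300 points: the top bid is 15350 points (a rival), so Kira loses. Payoff = 0 points.
The bid only affects whether you win, not the price — here both bids land on the same side of the top rival bid, so the deviation is payoff-neutral.

Truthful: 0 points; alternative: 0 points.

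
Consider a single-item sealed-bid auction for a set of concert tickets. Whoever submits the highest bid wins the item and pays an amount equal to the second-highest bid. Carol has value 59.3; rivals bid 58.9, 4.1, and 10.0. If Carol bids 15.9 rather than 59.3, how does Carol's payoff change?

The highest competing bid is 58.9.
Bidding truthfully at 59.3: Carol has the top bid, wins, and pays the second-highest bid 58.9. Payoff = 59.3 − 58.9 = 0.4.
Bidding 15.9: the top bid is 58.9 (a rival), so Carol loses. Payoff = 0.0.
Change = 0.0 − 0.4 = -0.4.

-0.4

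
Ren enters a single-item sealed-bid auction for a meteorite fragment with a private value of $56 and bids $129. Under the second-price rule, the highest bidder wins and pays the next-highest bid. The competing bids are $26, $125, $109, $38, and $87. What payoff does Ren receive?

Payoff = -$69.

Highest competing bid: $125.
Ren's bid $129 is the highest overall, so Ren wins and pays the second-highest bid, $125.
Payoff = value − price = $56 − $125 = -$69.
Overbidding won the item at a price above value — truthful bidding would have avoided this loss.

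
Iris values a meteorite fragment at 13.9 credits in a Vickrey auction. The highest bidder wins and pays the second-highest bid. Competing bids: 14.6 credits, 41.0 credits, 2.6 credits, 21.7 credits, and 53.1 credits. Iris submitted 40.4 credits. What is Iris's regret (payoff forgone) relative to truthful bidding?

Payoff forgone: 0.0 credits.

The highest competing bid is 53.1 credits.
Bidding truthfully at 13.9 credits: the top bid is 53.1 credits (a rival), so Iris loses. Payoff = 0.0 credits.
Bidding 40.4 credits: the top bid is 53.1 credits (a rival), so Iris loses. Payoff = 0.0 credits.
Regret = truthful payoff − actual payoff = 0.0 credits − 0.0 credits = 0.0 credits.
The bid only affects whether you win, not the price — here both bids land on the same side of the top rival bid, so the deviation is payoff-neutral.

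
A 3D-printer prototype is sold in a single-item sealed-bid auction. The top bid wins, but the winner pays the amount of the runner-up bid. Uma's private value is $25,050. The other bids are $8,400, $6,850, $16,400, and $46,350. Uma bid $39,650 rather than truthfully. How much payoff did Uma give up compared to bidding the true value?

$0

The highest competing bid is $46,350.
Bidding truthfully at $25,050: the top bid is $46,350 (a rival), so Uma loses. Payoff = $0.
Bidding $39,650: the top bid is $46,350 (a rival), so Uma loses. Payoff = $0.
Regret = truthful payoff − actual payoff = $0 − $0 = $0.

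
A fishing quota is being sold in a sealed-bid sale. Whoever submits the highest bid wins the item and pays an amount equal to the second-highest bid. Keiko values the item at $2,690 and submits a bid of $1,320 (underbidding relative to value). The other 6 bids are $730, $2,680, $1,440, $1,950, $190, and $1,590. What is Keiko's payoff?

Payoff = $0.

Highest competing bid: $2,680.
Keiko's bid $1,320 is not the highest, so Keiko loses, pays nothing, and earns zero payoff.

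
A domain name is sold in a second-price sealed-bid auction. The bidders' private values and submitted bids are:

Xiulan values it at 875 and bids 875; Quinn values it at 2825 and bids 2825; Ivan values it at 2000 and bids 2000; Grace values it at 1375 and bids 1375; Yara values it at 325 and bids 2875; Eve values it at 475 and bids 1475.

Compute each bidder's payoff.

Ordered from highest: Yara 2875, then Quinn 2825, then Ivan 2000, then Eve 1475, then Grace 1375, then Xiulan 875.
Yara has the top bid and wins; the price is the second-highest bid, 2825.
Yara's payoff = 325 − 2825 = -2500. All other bidders lose, so their payoff is 0.

Xiulan 0, Quinn 0, Ivan 0, Grace 0, Yara -2500, Eve 0.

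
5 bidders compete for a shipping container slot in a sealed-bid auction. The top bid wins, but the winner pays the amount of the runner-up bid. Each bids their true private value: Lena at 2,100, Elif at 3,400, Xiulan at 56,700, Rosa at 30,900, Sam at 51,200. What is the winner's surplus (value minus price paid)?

Sorted high to low: Xiulan 56,700, then Sam 51,200, then Rosa 30,900, then Elif 3,400, then Lena 2,100.
Xiulan wins with the top bid and pays the second-highest, 51,200.
Surplus = 56,700 − 51,200 = 5,500.

5,500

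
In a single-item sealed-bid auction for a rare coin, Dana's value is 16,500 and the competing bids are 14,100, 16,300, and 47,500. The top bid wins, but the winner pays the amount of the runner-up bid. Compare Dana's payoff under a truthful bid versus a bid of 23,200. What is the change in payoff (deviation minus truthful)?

Payoff change: 0.

The highest competing bid is 47,500.
Bidding truthfully at 16,500: the top bid is 47,500 (a rival), so Dana loses. Payoff = 0.
Bidding 23,200: the top bid is 47,500 (a rival), so Dana loses. Payoff = 0.
Change = 0 − 0 = 0.
The bid only affects whether you win, not the price — here both bids land on the same side of the top rival bid, so the deviation is payoff-neutral.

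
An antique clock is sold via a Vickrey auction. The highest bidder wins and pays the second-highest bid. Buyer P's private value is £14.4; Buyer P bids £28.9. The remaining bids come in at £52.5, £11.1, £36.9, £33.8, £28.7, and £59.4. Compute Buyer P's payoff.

Payoff = £0.0.

Highest competing bid: £59.4.
Buyer P's bid £28.9 is not the highest, so Buyer P loses, pays nothing, and earns zero payoff.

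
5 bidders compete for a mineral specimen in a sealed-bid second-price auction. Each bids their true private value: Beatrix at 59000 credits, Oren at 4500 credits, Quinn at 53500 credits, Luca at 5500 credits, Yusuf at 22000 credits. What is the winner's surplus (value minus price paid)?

5500 credits

Ranking the bids: Beatrix 59000 credits > Quinn 53500 credits > Yusuf 22000 credits > Luca 5500 credits > Oren 4500 credits.
Beatrix wins with the top bid and pays the second-highest, 53500 credits.
Surplus = 59000 credits − 53500 credits = 5500 credits.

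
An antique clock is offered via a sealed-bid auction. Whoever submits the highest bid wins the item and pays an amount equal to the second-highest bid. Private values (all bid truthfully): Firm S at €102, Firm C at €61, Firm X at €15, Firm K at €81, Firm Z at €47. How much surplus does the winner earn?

Ordered from highest: Firm S €102; Firm K €81; Firm C €61; Firm Z €47; Firm X €15.
Firm S wins with the top bid and pays the second-highest, €81.
Surplus = €102 − €81 = €21.

€21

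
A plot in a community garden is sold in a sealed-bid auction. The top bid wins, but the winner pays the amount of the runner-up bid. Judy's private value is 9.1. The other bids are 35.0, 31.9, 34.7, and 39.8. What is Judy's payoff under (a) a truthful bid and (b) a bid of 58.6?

The highest competing bid is 39.8.
Bidding truthfully at 9.1: the top bid is 39.8 (a rival), so Judy loses. Payoff = 0.0.
Bidding 58.6: Judy has the top bid, wins, and pays the second-highest bid 39.8. Payoff = 9.1 − 39.8 = -30.7.
This is the dominant-strategy logic: truthful bidding weakly beats any alternative.

(a) 0.0  (b) -30.7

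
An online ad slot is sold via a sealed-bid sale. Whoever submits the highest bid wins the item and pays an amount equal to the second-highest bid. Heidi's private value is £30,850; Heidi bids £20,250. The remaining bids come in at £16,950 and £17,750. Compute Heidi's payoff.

Payoff = £13,100.

Highest competing bid: £17,750.
Heidi's bid £20,250 is the highest overall, so Heidi wins and pays the second-highest bid, £17,750.
Payoff = value − price = £30,850 − £17,750 = £13,100.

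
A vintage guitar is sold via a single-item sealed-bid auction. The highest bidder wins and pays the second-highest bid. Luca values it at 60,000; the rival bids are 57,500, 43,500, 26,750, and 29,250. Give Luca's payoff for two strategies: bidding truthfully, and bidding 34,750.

(a) 2,500  (b) 0

The highest competing bid is 57,500.
Bidding truthfully at 60,000: Luca has the top bid, wins, and pays the second-highest bid 57,500. Payoff = 60,000 − 57,500 = 2,500.
Bidding 34,750: the top bid is 57,500 (a rival), so Luca loses. Payoff = 0.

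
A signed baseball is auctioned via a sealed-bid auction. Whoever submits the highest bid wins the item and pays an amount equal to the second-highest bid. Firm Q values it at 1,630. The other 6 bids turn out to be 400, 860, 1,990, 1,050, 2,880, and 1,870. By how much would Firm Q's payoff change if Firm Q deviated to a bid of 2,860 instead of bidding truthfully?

The highest competing bid is 2,880.
Bidding truthfully at 1,630: the top bid is 2,880 (a rival), so Firm Q loses. Payoff = 0.
Bidding 2,860: the top bid is 2,880 (a rival), so Firm Q loses. Payoff = 0.
Change = 0 − 0 = 0.

0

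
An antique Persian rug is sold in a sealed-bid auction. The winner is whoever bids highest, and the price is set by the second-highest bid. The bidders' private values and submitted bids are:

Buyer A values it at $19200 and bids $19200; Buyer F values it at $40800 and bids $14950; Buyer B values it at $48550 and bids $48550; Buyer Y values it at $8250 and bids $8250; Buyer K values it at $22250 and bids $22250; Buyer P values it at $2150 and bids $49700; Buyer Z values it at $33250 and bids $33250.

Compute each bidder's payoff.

Ranking the bids: Buyer P $49700, then Buyer B $48550, then Buyer Z $33250, then Buyer K $22250, then Buyer A $19200, then Buyer F $14950, then Buyer Y $8250.
Buyer P has the top bid and wins; the price is the second-highest bid, $48550.
Buyer P's payoff = $2150 − $48550 = -$46400. All other bidders lose, so their payoff is 0.

Buyer A $0, Buyer F $0, Buyer B $0, Buyer Y $0, Buyer K $0, Buyer P -$46400, Buyer Z $0.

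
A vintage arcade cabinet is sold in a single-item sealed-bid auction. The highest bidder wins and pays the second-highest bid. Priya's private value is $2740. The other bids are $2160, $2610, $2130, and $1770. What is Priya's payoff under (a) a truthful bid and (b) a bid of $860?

Truthful: $130; alternative: $0.

The highest competing bid is $2610.
Bidding truthfully at $2740: Priya has the top bid, wins, and pays the second-highest bid $2610. Payoff = $2740 − $2610 = $130.
Bidding $860: the top bid is $2610 (a rival), so Priya loses. Payoff = $0.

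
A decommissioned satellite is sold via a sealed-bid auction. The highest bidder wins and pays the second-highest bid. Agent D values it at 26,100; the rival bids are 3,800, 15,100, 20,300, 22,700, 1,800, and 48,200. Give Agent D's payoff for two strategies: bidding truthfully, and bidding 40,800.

The highest competing bid is 48,200.
Bidding truthfully at 26,100: the top bid is 48,200 (a rival), so Agent D loses. Payoff = 0.
Bidding 40,800: the top bid is 48,200 (a rival), so Agent D loses. Payoff = 0.
The bid only affects whether you win, not the price — here both bids land on the same side of the top rival bid, so the deviation is payoff-neutral.

Truthful: 0; alternative: 0.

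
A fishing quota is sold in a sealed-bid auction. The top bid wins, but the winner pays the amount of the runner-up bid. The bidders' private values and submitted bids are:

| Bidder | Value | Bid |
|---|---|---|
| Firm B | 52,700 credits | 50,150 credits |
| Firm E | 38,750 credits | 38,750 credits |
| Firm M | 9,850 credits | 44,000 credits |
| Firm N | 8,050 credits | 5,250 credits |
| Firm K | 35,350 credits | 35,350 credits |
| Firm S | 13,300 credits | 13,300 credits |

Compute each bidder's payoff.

Ordered from highest: Firm B 50,150 credits; Firm M 44,000 credits; Firm E 38,750 credits; Firm K 35,350 credits; Firm S 13,300 credits; Firm N 5,250 credits.
Firm B has the top bid and wins; the price is the second-highest bid, 44,000 credits.
Firm B's payoff = 52,700 credits − 44,000 credits = 8,700 credits. All other bidders lose, so their payoff is 0.

Firm B 8,700 credits, Firm E 0 credits, Firm M 0 credits, Firm N 0 credits, Firm K 0 credits, Firm S 0 credits.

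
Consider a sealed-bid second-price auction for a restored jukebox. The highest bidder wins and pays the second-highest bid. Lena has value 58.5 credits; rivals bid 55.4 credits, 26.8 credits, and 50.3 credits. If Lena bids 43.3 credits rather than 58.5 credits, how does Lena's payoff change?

The highest competing bid is 55.4 credits.
Bidding truthfully at 58.5 credits: Lena has the top bid, wins, and pays the second-highest bid 55.4 credits. Payoff = 58.5 credits − 55.4 credits = 3.1 credits.
Bidding 43.3 credits: the top bid is 55.4 credits (a rival), so Lena loses. Payoff = 0.0 credits.
Change = 0.0 credits − 3.1 credits = -3.1 credits.
Deviating from a truthful bid can only lose payoff in a second-price auction — never gain.

-3.1 credits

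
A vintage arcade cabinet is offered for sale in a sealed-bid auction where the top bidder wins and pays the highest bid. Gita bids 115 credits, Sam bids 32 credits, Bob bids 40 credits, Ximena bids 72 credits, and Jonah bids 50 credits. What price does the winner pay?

115 credits

Sorted high to low: Gita 115 credits, then Ximena 72 credits, then Jonah 50 credits, then Bob 40 credits, then Sam 32 credits.
Gita is the highest bidder, so Gita wins.
Under the first-price rule, the price is the highest bid: 115 credits.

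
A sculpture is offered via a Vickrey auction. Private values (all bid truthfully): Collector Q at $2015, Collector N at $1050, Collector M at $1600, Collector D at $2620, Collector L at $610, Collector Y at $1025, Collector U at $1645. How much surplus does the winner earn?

Bids in descending order: Collector D $2620; Collector Q $2015; Collector U $1645; Collector M $1600; Collector N $1050; Collector Y $1025; Collector L $610.
Collector D wins with the top bid and pays the second-highest, $2015.
Surplus = $2620 − $2015 = $605.

Winner's surplus: $605.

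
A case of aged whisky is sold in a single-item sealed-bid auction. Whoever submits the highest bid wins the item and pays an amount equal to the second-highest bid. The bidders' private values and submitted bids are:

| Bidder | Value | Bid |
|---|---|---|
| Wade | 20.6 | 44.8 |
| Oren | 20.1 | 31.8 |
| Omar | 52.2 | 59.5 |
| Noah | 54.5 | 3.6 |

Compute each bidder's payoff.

Wade 0.0, Oren 0.0, Omar 7.4, Noah 0.0.

Ordered from highest: Omar 59.5; Wade 44.8; Oren 31.8; Noah 3.6.
Omar has the top bid and wins; the price is the second-highest bid, 44.8.
Omar's payoff = 52.2 − 44.8 = 7.4. All other bidders lose, so their payoff is 0.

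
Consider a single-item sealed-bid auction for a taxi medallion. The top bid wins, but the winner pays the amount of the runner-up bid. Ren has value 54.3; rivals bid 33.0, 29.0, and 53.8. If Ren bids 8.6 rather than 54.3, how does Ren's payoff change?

-0.5

The highest competing bid is 53.8.
Bidding truthfully at 54.3: Ren has the top bid, wins, and pays the second-highest bid 53.8. Payoff = 54.3 − 53.8 = 0.5.
Bidding 8.6: the top bid is 53.8 (a rival), so Ren loses. Payoff = 0.0.
Change = 0.0 − 0.5 = -0.5.
This is the dominant-strategy logic: truthful bidding weakly beats any alternative.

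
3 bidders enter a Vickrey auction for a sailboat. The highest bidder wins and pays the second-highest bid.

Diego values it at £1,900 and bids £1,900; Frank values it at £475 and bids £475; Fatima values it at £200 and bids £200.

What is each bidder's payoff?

Sorted high to low: Diego £1,900; Frank £475; Fatima £200.
Diego has the top bid and wins; the price is the second-highest bid, £475.
Diego's payoff = £1,900 − £475 = £1,425. All other bidders lose, so their payoff is 0.

Payoffs: Diego £1,425, Frank £0, Fatima £0.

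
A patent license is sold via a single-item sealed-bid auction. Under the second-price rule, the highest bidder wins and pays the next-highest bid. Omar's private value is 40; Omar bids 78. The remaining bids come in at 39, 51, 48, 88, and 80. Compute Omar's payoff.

Payoff = 0.

Highest competing bid: 88.
Omar's bid 78 is not the highest, so Omar loses, pays nothing, and earns zero payoff.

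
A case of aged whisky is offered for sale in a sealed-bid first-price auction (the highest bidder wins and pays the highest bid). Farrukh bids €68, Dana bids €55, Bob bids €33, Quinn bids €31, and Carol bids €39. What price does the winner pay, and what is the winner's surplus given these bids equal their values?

Price €68; surplus €0.

Ranking the bids: Farrukh €68; Dana €55; Carol €39; Bob €33; Quinn €31.
Farrukh is the highest bidder, so Farrukh wins.
Under the first-price rule, the price is the highest bid: €68.
Surplus = €68 − €68 = €0.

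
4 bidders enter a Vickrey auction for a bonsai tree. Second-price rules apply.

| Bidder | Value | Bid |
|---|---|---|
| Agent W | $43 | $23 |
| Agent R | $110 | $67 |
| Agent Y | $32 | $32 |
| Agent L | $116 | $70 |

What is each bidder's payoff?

Ordered from highest: Agent L $70 > Agent R $67 > Agent Y $32 > Agent W $23.
Agent L has the top bid and wins; the price is the second-highest bid, $67.
Agent L's payoff = $116 − $67 = $49. All other bidders lose, so their payoff is 0.

Agent W $0, Agent R $0, Agent Y $0, Agent L $49.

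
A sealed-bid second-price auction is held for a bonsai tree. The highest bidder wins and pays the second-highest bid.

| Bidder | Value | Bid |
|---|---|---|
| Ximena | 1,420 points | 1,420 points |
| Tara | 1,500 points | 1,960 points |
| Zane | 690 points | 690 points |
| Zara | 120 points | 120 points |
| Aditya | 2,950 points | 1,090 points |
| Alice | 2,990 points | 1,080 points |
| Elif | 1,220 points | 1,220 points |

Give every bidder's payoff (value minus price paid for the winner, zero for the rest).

Sorted high to low: Tara 1,960 points > Ximena 1,420 points > Elif 1,220 points > Aditya 1,090 points > Alice 1,080 points > Zane 690 points > Zara 120 points.
Tara has the top bid and wins; the price is the second-highest bid, 1,420 points.
Tara's payoff = 1,500 points − 1,420 points = 80 points. All other bidders lose, so their payoff is 0.

Ximena 0 points, Tara 80 points, Zane 0 points, Zara 0 points, Aditya 0 points, Alice 0 points, Elif 0 points.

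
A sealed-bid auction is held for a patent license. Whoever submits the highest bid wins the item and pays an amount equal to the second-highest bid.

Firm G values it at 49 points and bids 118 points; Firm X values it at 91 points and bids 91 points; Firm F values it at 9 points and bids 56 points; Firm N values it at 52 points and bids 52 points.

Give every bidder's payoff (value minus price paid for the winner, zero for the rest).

Ranking the bids: Firm G 118 points; Firm X 91 points; Firm F 56 points; Firm N 52 points.
Firm G has the top bid and wins; the price is the second-highest bid, 91 points.
Firm G's payoff = 49 points − 91 points = -42 points. All other bidders lose, so their payoff is 0.

Payoffs: Firm G -42 points, Firm X 0 points, Firm F 0 points, Firm N 0 points.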